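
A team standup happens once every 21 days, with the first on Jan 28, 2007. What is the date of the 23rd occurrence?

The 23rd occurrence is 22 intervals after the first: 22 × 21 = 462 days after Jan 28, 2007.
Jan has 31 days — 3 days to the end of Jan leaves 459.
From end of Jan to end of 2007 is 334 days (125 left).
Jan has 31 days (94 left).
Feb has 29 days (65 left).
Mar has 31 days (34 left).
Apr has 30 days (4 left).
4 days into May → May 4, 2008.

May 4, 2008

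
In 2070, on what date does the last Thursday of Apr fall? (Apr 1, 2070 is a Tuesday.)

Apr 24, 2070

Apr 2070 begins on a Tuesday, so the first Thursday is Apr 3 (2 days later).
Apr 2070 has 30 days. Adding weeks: 3, 10, 17, 24 — the last one ≤ 30 is the 24th.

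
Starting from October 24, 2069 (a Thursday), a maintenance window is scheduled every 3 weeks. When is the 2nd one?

November 14, 2069

The 2nd occurrence is 1 interval after the first: 1 × 21 = 21 days after October 24, 2069.
October has 31 days — 7 days to the end of October leaves 14.
14 days into November → November 14, 2069.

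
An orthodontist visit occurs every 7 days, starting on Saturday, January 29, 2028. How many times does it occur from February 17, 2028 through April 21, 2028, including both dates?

Occurrences land 7·i days after January 29, 2028 for i = 0, 1, 2, …
February 17, 2028 is 19 days after the start; 19 ÷ 7 = 2 remainder 5; since the remainder is 5, round up to i = 3. First occurrence in the window: #4 on February 19, 2028 (3×7 = 21 days in).
April 21, 2028 is 83 days after the start; 83 ÷ 7 = 11 remainder 6. Last occurrence in the window: #12 on April 15, 2028.
Occurrences #4 through #12: 9 in total.

9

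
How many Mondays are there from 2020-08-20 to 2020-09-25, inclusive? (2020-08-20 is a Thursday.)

2020-08-20 is a Thursday; the first Monday on or after it is 2020-08-24 (4 days later).
From 2020-08-24 to 2020-09-25: 7 + 25 = 32 days (rest of August, September).
32 ÷ 7 = 4 full weeks with remainder 4, so 4 more Mondays after the first → 5.

5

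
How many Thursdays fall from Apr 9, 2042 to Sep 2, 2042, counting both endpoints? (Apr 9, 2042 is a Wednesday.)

21

Apr 9, 2042 is a Wednesday; the first Thursday on or after it is Apr 10, 2042 (1 day later).
From Apr 10, 2042 to Sep 2, 2042: 20 + 31 + 30 + 31 + 31 + 2 = 145 days (rest of Apr, May, Jun, Jul, Aug, Sep).
145 ÷ 7 = 20 full weeks with remainder 5, so 20 more Thursdays after the first → 21.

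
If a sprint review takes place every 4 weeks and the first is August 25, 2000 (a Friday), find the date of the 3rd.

October 20, 2000

The 3rd occurrence is 2 intervals after the first: 2 × 28 = 56 days after August 25, 2000.
August has 31 days — 6 days to the end of August leaves 50.
September has 30 days (20 left).
20 days into October → October 20, 2000.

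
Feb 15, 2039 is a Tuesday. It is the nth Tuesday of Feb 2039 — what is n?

Day 15 falls in week ⌈15/7⌉ of the month.
Days 1–7 hold the 1st Tuesday, 8–14 the 2nd, 15–21 the 3rd, 22–28 the 4th, 29–31 the 5th.
15 is in the range for the 3rd.

3rd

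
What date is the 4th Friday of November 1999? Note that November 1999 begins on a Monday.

November 26, 1999

November 1999 begins on a Monday, so the first Friday is November 5 (4 days later).
The 4th Friday is 3 weeks later: 5 + 21 = 26.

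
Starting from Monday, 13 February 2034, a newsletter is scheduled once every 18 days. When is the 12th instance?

The 12th occurrence is 11 intervals after the first: 11 × 18 = 198 days after 13 February 2034.
February has 28 days — 15 days to the end of February leaves 183.
March has 31 days (152 left).
April has 30 days (122 left).
May has 31 days (91 left).
June has 30 days (61 left).
July has 31 days (30 left).
30 days into August → 30 August 2034.

30 August 2034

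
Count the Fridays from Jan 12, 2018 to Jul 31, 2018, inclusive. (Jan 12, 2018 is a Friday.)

29

Jan 12, 2018 is a Friday; the first Friday on or after it is Jan 12, 2018.
From Jan 12, 2018 to Jul 31, 2018: 19 + 28 + 31 + 30 + 31 + 30 + 31 = 200 days (rest of Jan, Feb, Mar, Apr, May, Jun, Jul).
200 ÷ 7 = 28 full weeks with remainder 4, so 28 more Fridays after the first → 29.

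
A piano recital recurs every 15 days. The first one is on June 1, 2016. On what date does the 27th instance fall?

The 27th occurrence is 26 intervals after the first: 26 × 15 = 390 days after June 1, 2016.
June has 30 days — 29 days to the end of June leaves 361.
July has 31 days (330 left).
August has 31 days (299 left).
September has 30 days (269 left).
October has 31 days (238 left).
November has 30 days (208 left).
December has 31 days (177 left).
January has 31 days (146 left).
February has 28 days (118 left).
March has 31 days (87 left).
April has 30 days (57 left).
May has 31 days (26 left).
26 days into June → June 26, 2017.

June 26, 2017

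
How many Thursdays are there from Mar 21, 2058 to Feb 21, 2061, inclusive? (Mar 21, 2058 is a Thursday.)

Mar 21, 2058 is a Thursday; the first Thursday on or after it is Mar 21, 2058.
From Mar 21, 2058 to Feb 21, 2061: 285 + 365 + 366 + 52 = 1068 days (rest of 2058, 2059, 2060, to Feb 21, 2061 in 2061).
1068 ÷ 7 = 152 full weeks with remainder 4, so 152 more Thursdays after the first → 153.

153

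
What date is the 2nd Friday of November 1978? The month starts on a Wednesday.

November 1978 begins on a Wednesday, so the first Friday is November 3 (2 days later).
The 2nd Friday is 1 weeks later: 3 + 7 = 10.

November 10, 1978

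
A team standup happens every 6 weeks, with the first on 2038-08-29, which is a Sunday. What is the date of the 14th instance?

2040-02-26

The 14th occurrence is 13 intervals after the first: 13 × 42 = 546 days after 2038-08-29.
August has 31 days — 2 days to the end of August leaves 544.
From end of August to end of 2038 is 122 days (422 left).
2039 has 365 days (57 left).
January has 31 days (26 left).
26 days into February → 2040-02-26.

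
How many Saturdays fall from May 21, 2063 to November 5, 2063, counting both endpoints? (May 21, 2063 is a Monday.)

24

May 21, 2063 is a Monday; the first Saturday on or after it is May 26, 2063 (5 days later).
From May 26, 2063 to November 5, 2063: 5 + 30 + 31 + 31 + 30 + 31 + 5 = 163 days (rest of May, June, July, August, September, October, November).
163 ÷ 7 = 23 full weeks with remainder 2, so 23 more Saturdays after the first → 24.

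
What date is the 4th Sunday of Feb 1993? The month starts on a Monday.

Feb 28, 1993

Feb 1993 begins on a Monday, so the first Sunday is Feb 7 (6 days later).
The 4th Sunday is 3 weeks later: 7 + 21 = 28.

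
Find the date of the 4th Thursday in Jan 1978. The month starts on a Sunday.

Jan 26, 1978

Jan 1978 begins on a Sunday, so the first Thursday is Jan 5 (4 days later).
The 4th Thursday is 3 weeks later: 5 + 21 = 26.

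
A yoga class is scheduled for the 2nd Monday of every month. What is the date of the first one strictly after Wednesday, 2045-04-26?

2045-05-08

April 2045 starts on a Saturday; its first Monday is the 3rd, so the 2nd Monday is the 10th — 2045-04-10.
That is not after 2045-04-26, so look at May 2045.
May 2045 starts on a Monday; its first Monday is the 1st, so the 2nd Monday is the 8th — 2045-05-08.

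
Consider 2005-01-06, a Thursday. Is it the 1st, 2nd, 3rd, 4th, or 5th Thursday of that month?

Day 6 falls in week ⌈6/7⌉ of the month.
Days 1–7 hold the 1st Thursday, 8–14 the 2nd, 15–21 the 3rd, 22–28 the 4th, 29–31 the 5th.
6 is in the range for the 1st.

1st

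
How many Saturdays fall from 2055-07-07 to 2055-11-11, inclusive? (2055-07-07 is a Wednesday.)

18

2055-07-07 is a Wednesday; the first Saturday on or after it is 2055-07-10 (3 days later).
From 2055-07-10 to 2055-11-11: 21 + 31 + 30 + 31 + 11 = 124 days (rest of July, August, September, October, November).
124 ÷ 7 = 17 full weeks with remainder 5, so 17 more Saturdays after the first → 18.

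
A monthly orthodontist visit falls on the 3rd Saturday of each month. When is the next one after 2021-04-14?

2021-04-17

April 2021 starts on a Thursday; its first Saturday is the 3rd, so the 3rd Saturday is the 17th — 2021-04-17.
2021-04-17 is after 2021-04-14, so that is the next one.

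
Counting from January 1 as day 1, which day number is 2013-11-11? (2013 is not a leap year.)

315

Days in months before November: 31 + 28 + 31 + 30 + 31 + 30 + 31 + 31 + 30 + 31 = 304.
Plus 11 days into November → day 315.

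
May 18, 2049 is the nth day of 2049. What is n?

138

Days in months before May: 31 + 28 + 31 + 30 = 120.
Plus 18 days into May → day 138.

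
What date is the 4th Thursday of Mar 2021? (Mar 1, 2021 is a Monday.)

Mar 25, 2021

Mar 2021 begins on a Monday, so the first Thursday is Mar 4 (3 days later).
The 4th Thursday is 3 weeks later: 4 + 21 = 25.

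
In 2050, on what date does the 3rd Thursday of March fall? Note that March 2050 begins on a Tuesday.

March 2050 begins on a Tuesday, so the first Thursday is March 3 (2 days later).
The 3rd Thursday is 2 weeks later: 3 + 14 = 17.

2050-03-17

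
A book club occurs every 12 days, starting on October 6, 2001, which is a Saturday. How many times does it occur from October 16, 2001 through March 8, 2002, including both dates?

12

Occurrences land 12·i days after October 6, 2001 for i = 0, 1, 2, …
October 16, 2001 is 10 days after the start; 10 ÷ 12 = 0 remainder 10; since the remainder is 10, round up to i = 1. First occurrence in the window: #2 on October 18, 2001 (1×12 = 12 days in).
March 8, 2002 is 153 days after the start; 153 ÷ 12 = 12 remainder 9. Last occurrence in the window: #13 on February 27, 2002.
Occurrences #2 through #13: 12 in total.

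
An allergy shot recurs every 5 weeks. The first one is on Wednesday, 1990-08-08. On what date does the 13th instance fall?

1991-10-02

The 13th occurrence is 12 intervals after the first: 12 × 35 = 420 days after 1990-08-08.
August has 31 days — 23 days to the end of August leaves 397.
September has 30 days (367 left).
October has 31 days (336 left).
November has 30 days (306 left).
December has 31 days (275 left).
January has 31 days (244 left).
February has 28 days (216 left).
March has 31 days (185 left).
April has 30 days (155 left).
May has 31 days (124 left).
June has 30 days (94 left).
July has 31 days (63 left).
August has 31 days (32 left).
September has 30 days (2 left).
2 days into October → 1991-10-02.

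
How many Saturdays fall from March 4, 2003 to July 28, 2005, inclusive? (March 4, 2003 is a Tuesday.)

125

March 4, 2003 is a Tuesday; the first Saturday on or after it is March 8, 2003 (4 days later).
From March 8, 2003 to July 28, 2005: 298 + 366 + 209 = 873 days (rest of 2003, 2004, to July 28, 2005 in 2005).
873 ÷ 7 = 124 full weeks with remainder 5, so 124 more Saturdays after the first → 125.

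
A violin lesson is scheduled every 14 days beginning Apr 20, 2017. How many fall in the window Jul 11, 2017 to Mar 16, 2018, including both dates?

18

Occurrences land 14·i days after Apr 20, 2017 for i = 0, 1, 2, …
Jul 11, 2017 is 82 days after the start; 82 ÷ 14 = 5 remainder 12; since the remainder is 12, round up to i = 6. First occurrence in the window: #7 on Jul 13, 2017 (6×14 = 84 days in).
Mar 16, 2018 is 330 days after the start; 330 ÷ 14 = 23 remainder 8. Last occurrence in the window: #24 on Mar 8, 2018.
Occurrences #7 through #24: 18 in total.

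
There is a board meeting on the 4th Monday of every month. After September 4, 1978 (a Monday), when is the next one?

September 25, 1978

September 1978 starts on a Friday; its first Monday is the 4th, so the 4th Monday is the 25th — September 25, 1978.
September 25, 1978 is after September 4, 1978, so that is the next one.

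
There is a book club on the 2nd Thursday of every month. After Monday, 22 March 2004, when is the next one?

March 2004 starts on a Monday; its first Thursday is the 4th, so the 2nd Thursday is the 11th — 11 March 2004.
That is not after 22 March 2004, so look at April 2004.
April 2004 starts on a Thursday; its first Thursday is the 1st, so the 2nd Thursday is the 8th — 8 April 2004.

8 April 2004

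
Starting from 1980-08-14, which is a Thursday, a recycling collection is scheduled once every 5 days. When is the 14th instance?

1980-10-18

The 14th occurrence is 13 intervals after the first: 13 × 5 = 65 days after 1980-08-14.
August has 31 days — 17 days to the end of August leaves 48.
September has 30 days (18 left).
18 days into October → 1980-10-18.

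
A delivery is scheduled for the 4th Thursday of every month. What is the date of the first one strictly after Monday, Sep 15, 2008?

Sep 2008 starts on a Monday; its first Thursday is the 4th, so the 4th Thursday is the 25th — Sep 25, 2008.
Sep 25, 2008 is after Sep 15, 2008, so that is the next one.

Sep 25, 2008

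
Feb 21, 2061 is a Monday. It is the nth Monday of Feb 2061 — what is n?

3rd

Day 21 falls in week ⌈21/7⌉ of the month.
Days 1–7 hold the 1st Monday, 8–14 the 2nd, 15–21 the 3rd, 22–28 the 4th, 29–31 the 5th.
21 is in the range for the 3rd.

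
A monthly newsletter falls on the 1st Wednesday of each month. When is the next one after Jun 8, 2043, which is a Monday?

Jul 1, 2043

Jun 2043 starts on a Monday, so its 1st Wednesday is Jun 3, 2043 (2 days in).
That is not after Jun 8, 2043, so look at Jul 2043.
Jul 2043 starts on a Wednesday, so its 1st Wednesday is Jul 1, 2043.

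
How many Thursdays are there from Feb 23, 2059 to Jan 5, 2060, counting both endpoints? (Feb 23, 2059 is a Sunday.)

Feb 23, 2059 is a Sunday; the first Thursday on or after it is Feb 27, 2059 (4 days later).
From Feb 27, 2059 to Jan 5, 2060: 307 + 5 = 312 days (rest of 2059, to Jan 5, 2060 in 2060).
312 ÷ 7 = 44 full weeks with remainder 4, so 44 more Thursdays after the first → 45.

45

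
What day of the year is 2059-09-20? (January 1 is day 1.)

263

Days in months before September: 31 + 28 + 31 + 30 + 31 + 30 + 31 + 31 = 243.
Plus 20 days into September → day 263.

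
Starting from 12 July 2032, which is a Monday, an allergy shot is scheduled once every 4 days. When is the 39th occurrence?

The 39th occurrence is 38 intervals after the first: 38 × 4 = 152 days after 12 July 2032.
July has 31 days — 19 days to the end of July leaves 133.
August has 31 days (102 left).
September has 30 days (72 left).
October has 31 days (41 left).
November has 30 days (11 left).
11 days into December → 11 December 2032.

11 December 2032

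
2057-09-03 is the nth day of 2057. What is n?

246

Days in months before September: 31 + 28 + 31 + 30 + 31 + 30 + 31 + 31 = 243.
Plus 3 days into September → day 246.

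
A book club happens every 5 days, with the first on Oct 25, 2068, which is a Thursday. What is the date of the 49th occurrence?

The 49th occurrence is 48 intervals after the first: 48 × 5 = 240 days after Oct 25, 2068.
Oct has 31 days — 6 days to the end of Oct leaves 234.
Nov has 30 days (204 left).
Dec has 31 days (173 left).
Jan has 31 days (142 left).
Feb has 28 days (114 left).
Mar has 31 days (83 left).
Apr has 30 days (53 left).
May has 31 days (22 left).
22 days into Jun → Jun 22, 2069.

Jun 22, 2069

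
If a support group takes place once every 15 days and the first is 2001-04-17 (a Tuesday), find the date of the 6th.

2001-07-01

The 6th occurrence is 5 intervals after the first: 5 × 15 = 75 days after 2001-04-17.
April has 30 days — 13 days to the end of April leaves 62.
May has 31 days (31 left).
June has 30 days (1 left).
1 day into July → 2001-07-01.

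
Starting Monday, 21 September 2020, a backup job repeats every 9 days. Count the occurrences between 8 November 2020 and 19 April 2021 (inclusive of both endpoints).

18

Occurrences land 9·i days after 21 September 2020 for i = 0, 1, 2, …
8 November 2020 is 48 days after the start; 48 ÷ 9 = 5 remainder 3; since the remainder is 3, round up to i = 6. First occurrence in the window: #7 on 14 November 2020 (6×9 = 54 days in).
19 April 2021 is 210 days after the start; 210 ÷ 9 = 23 remainder 3. Last occurrence in the window: #24 on 16 April 2021.
Occurrences #7 through #24: 18 in total.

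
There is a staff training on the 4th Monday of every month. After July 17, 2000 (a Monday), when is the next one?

July 2000 starts on a Saturday; its first Monday is the 3rd, so the 4th Monday is the 24th — July 24, 2000.
July 24, 2000 is after July 17, 2000, so that is the next one.

July 24, 2000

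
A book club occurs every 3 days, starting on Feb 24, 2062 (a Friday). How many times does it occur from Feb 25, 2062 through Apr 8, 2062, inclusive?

Occurrences land 3·i days after Feb 24, 2062 for i = 0, 1, 2, …
Feb 25, 2062 is 1 day after the start; 1 ÷ 3 = 0 remainder 1; since the remainder is 1, round up to i = 1. First occurrence in the window: #2 on Feb 27, 2062 (1×3 = 3 days in).
Apr 8, 2062 is 43 days after the start; 43 ÷ 3 = 14 remainder 1. Last occurrence in the window: #15 on Apr 7, 2062.
Occurrences #2 through #15: 14 in total.

14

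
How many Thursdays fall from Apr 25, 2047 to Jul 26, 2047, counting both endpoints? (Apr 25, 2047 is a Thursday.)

14

Apr 25, 2047 is a Thursday; the first Thursday on or after it is Apr 25, 2047.
From Apr 25, 2047 to Jul 26, 2047: 5 + 31 + 30 + 26 = 92 days (rest of Apr, May, Jun, Jul).
92 ÷ 7 = 13 full weeks with remainder 1, so 13 more Thursdays after the first → 14.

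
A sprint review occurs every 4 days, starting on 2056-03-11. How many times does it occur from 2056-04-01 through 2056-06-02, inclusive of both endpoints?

Occurrences land 4·i days after 2056-03-11 for i = 0, 1, 2, …
2056-04-01 is 21 days after the start; 21 ÷ 4 = 5 remainder 1; since the remainder is 1, round up to i = 6. First occurrence in the window: #7 on 2056-04-04 (6×4 = 24 days in).
2056-06-02 is 83 days after the start; 83 ÷ 4 = 20 remainder 3. Last occurrence in the window: #21 on 2056-05-30.
Occurrences #7 through #21: 15 in total.

15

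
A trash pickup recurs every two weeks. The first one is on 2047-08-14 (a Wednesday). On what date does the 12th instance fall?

2048-01-15

The 12th occurrence is 11 intervals after the first: 11 × 14 = 154 days after 2047-08-14.
August has 31 days — 17 days to the end of August leaves 137.
September has 30 days (107 left).
October has 31 days (76 left).
November has 30 days (46 left).
December has 31 days (15 left).
15 days into January → 2048-01-15.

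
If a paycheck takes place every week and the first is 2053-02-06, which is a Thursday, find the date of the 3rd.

2053-02-20

The 3rd occurrence is 2 intervals after the first: 2 × 7 = 14 days after 2053-02-06.
14 days later is 2053-02-20.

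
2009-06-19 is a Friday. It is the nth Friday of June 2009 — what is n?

Day 19 falls in week ⌈19/7⌉ of the month.
Days 1–7 hold the 1st Friday, 8–14 the 2nd, 15–21 the 3rd, 22–28 the 4th, 29–31 the 5th.
19 is in the range for the 3rd.

3rd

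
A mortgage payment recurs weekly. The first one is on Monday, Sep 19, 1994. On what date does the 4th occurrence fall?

The 4th occurrence is 3 intervals after the first: 3 × 7 = 21 days after Sep 19, 1994.
Sep has 30 days — 11 days to the end of Sep leaves 10.
10 days into Oct → Oct 10, 1994.

Oct 10, 1994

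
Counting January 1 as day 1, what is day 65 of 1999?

January has 31 days (65 − 31 = 34 remain).
February has 28 days (34 − 28 = 6 remain).
6 into March → March 6.

6 March 1999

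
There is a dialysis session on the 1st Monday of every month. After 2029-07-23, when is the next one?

2029-08-06

July 2029 starts on a Sunday, so its 1st Monday is 2029-07-02 (1 day in).
That is not after 2029-07-23, so look at August 2029.
August 2029 starts on a Wednesday, so its 1st Monday is 2029-08-06 (5 days in).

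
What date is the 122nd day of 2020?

Jan has 31 days (122 − 31 = 91 remain).
Feb has 29 days (91 − 29 = 62 remain).
Mar has 31 days (62 − 31 = 31 remain).
Apr has 30 days (31 − 30 = 1 remain).
1 into May → May 1.

May 1, 2020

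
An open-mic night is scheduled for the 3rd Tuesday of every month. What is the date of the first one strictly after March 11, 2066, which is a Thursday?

March 16, 2066

March 2066 starts on a Monday; its first Tuesday is the 2nd, so the 3rd Tuesday is the 16th — March 16, 2066.
March 16, 2066 is after March 11, 2066, so that is the next one.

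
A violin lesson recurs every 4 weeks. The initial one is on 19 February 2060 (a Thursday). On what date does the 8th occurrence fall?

2 September 2060

The 8th occurrence is 7 intervals after the first: 7 × 28 = 196 days after 19 February 2060.
February has 29 days — 10 days to the end of February leaves 186.
March has 31 days (155 left).
April has 30 days (125 left).
May has 31 days (94 left).
June has 30 days (64 left).
July has 31 days (33 left).
August has 31 days (2 left).
2 days into September → 2 September 2060.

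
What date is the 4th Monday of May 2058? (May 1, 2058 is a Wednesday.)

May 2058 begins on a Wednesday, so the first Monday is May 6 (5 days later).
The 4th Monday is 3 weeks later: 6 + 21 = 27.

May 27, 2058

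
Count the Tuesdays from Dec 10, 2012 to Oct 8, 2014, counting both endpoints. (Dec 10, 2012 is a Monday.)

96

Dec 10, 2012 is a Monday; the first Tuesday on or after it is Dec 11, 2012 (1 day later).
From Dec 11, 2012 to Oct 8, 2014: 20 + 365 + 281 = 666 days (rest of 2012, 2013, to Oct 8, 2014 in 2014).
666 ÷ 7 = 95 full weeks with remainder 1, so 95 more Tuesdays after the first → 96.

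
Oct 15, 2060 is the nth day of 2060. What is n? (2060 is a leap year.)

289

Days in months before Oct: 31 + 29 + 31 + 30 + 31 + 30 + 31 + 31 + 30 = 274.
Plus 15 days into Oct → day 289.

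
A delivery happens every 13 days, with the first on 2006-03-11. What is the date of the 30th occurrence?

2007-03-23

The 30th occurrence is 29 intervals after the first: 29 × 13 = 377 days after 2006-03-11.
March has 31 days — 20 days to the end of March leaves 357.
April has 30 days (327 left).
May has 31 days (296 left).
June has 30 days (266 left).
July has 31 days (235 left).
August has 31 days (204 left).
September has 30 days (174 left).
October has 31 days (143 left).
November has 30 days (113 left).
December has 31 days (82 left).
January has 31 days (51 left).
February has 28 days (23 left).
23 days into March → 2007-03-23.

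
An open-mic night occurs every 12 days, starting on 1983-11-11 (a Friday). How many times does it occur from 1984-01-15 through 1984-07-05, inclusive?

Occurrences land 12·i days after 1983-11-11 for i = 0, 1, 2, …
1984-01-15 is 65 days after the start; 65 ÷ 12 = 5 remainder 5; since the remainder is 5, round up to i = 6. First occurrence in the window: #7 on 1984-01-22 (6×12 = 72 days in).
1984-07-05 is 237 days after the start; 237 ÷ 12 = 19 remainder 9. Last occurrence in the window: #20 on 1984-06-26.
Occurrences #7 through #20: 14 in total.

14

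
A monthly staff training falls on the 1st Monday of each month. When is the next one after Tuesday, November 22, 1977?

December 5, 1977

November 1977 starts on a Tuesday, so its 1st Monday is November 7, 1977 (6 days in).
That is not after November 22, 1977, so look at December 1977.
December 1977 starts on a Thursday, so its 1st Monday is December 5, 1977 (4 days in).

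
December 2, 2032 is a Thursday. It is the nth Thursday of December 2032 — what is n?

Day 2 falls in week ⌈2/7⌉ of the month.
Days 1–7 hold the 1st Thursday, 8–14 the 2nd, 15–21 the 3rd, 22–28 the 4th, 29–31 the 5th.
2 is in the range for the 1st.

1st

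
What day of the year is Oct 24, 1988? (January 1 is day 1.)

Days in months before Oct: 31 + 29 + 31 + 30 + 31 + 30 + 31 + 31 + 30 = 274.
Plus 24 days into Oct → day 298.

298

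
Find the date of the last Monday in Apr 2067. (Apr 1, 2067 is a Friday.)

Apr 2067 begins on a Friday, so the first Monday is Apr 4 (3 days later).
Apr 2067 has 30 days. Adding weeks: 4, 11, 18, 25 — the last one ≤ 30 is the 25th.

Apr 25, 2067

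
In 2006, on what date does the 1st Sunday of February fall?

2006-02-05

February 2006 begins on a Wednesday, so the first Sunday is February 5 (4 days later).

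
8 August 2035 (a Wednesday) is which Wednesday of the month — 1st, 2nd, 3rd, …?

2nd

Day 8 falls in week ⌈8/7⌉ of the month.
Days 1–7 hold the 1st Wednesday, 8–14 the 2nd, 15–21 the 3rd, 22–28 the 4th, 29–31 the 5th.
8 is in the range for the 2nd.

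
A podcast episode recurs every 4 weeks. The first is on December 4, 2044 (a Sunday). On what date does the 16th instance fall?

January 28, 2046

The 16th occurrence is 15 intervals after the first: 15 × 28 = 420 days after December 4, 2044.
December has 31 days — 27 days to the end of December leaves 393.
January has 31 days (362 left).
February has 28 days (334 left).
March has 31 days (303 left).
April has 30 days (273 left).
May has 31 days (242 left).
June has 30 days (212 left).
July has 31 days (181 left).
August has 31 days (150 left).
September has 30 days (120 left).
October has 31 days (89 left).
November has 30 days (59 left).
December has 31 days (28 left).
28 days into January → January 28, 2046.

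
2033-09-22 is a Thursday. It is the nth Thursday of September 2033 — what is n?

4th

Day 22 falls in week ⌈22/7⌉ of the month.
Days 1–7 hold the 1st Thursday, 8–14 the 2nd, 15–21 the 3rd, 22–28 the 4th, 29–31 the 5th.
22 is in the range for the 4th.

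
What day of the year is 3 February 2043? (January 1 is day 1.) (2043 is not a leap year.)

34

Days in months before February: 31 = 31.
Plus 3 days into February → day 34.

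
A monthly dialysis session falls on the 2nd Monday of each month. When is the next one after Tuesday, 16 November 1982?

13 December 1982

November 1982 starts on a Monday; its first Monday is the 1st, so the 2nd Monday is the 8th — 8 November 1982.
That is not after 16 November 1982, so look at December 1982.
December 1982 starts on a Wednesday; its first Monday is the 6th, so the 2nd Monday is the 13th — 13 December 1982.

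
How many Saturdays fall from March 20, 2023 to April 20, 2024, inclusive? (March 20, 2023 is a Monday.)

57

March 20, 2023 is a Monday; the first Saturday on or after it is March 25, 2023 (5 days later).
From March 25, 2023 to April 20, 2024: 281 + 111 = 392 days (rest of 2023, to April 20, 2024 in 2024).
392 ÷ 7 = 56 full weeks with remainder 0, so 56 more Saturdays after the first → 57.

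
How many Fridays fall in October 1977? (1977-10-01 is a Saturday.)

1977-10-01 is a Saturday; the first Friday on or after it is 1977-10-07 (6 days later).
From 1977-10-07 to 1977-10-31 is 31 − 7 = 24 days.
24 ÷ 7 = 3 full weeks with remainder 3, so 3 more Fridays after the first → 4.

4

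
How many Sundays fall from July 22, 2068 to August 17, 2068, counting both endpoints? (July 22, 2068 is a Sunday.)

July 22, 2068 is a Sunday; the first Sunday on or after it is July 22, 2068.
From July 22, 2068 to August 17, 2068: 9 + 17 = 26 days (rest of July, August).
26 ÷ 7 = 3 full weeks with remainder 5, so 3 more Sundays after the first → 4.

4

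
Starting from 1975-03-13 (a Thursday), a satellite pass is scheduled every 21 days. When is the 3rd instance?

1975-04-24

The 3rd occurrence is 2 intervals after the first: 2 × 21 = 42 days after 1975-03-13.
March has 31 days — 18 days to the end of March leaves 24.
24 days into April → 1975-04-24.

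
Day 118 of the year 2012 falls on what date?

January has 31 days (118 − 31 = 87 remain).
February has 29 days (87 − 29 = 58 remain).
March has 31 days (58 − 31 = 27 remain).
27 into April → April 27.

27 April 2012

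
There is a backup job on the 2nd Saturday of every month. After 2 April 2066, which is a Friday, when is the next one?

April 2066 starts on a Thursday; its first Saturday is the 3rd, so the 2nd Saturday is the 10th — 10 April 2066.
10 April 2066 is after 2 April 2066, so that is the next one.

10 April 2066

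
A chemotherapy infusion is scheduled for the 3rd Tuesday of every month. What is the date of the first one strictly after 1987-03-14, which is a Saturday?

March 1987 starts on a Sunday; its first Tuesday is the 3rd, so the 3rd Tuesday is the 17th — 1987-03-17.
1987-03-17 is after 1987-03-14, so that is the next one.

1987-03-17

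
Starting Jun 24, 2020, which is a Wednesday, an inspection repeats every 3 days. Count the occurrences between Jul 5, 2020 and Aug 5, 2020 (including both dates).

Occurrences land 3·i days after Jun 24, 2020 for i = 0, 1, 2, …
Jul 5, 2020 is 11 days after the start; 11 ÷ 3 = 3 remainder 2; since the remainder is 2, round up to i = 4. First occurrence in the window: #5 on Jul 6, 2020 (4×3 = 12 days in).
Aug 5, 2020 is 42 days after the start; 42 ÷ 3 = 14 remainder 0. Last occurrence in the window: #15 on Aug 5, 2020.
Occurrences #5 through #15: 11 in total.

11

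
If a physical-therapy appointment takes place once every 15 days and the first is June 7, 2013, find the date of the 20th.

The 20th occurrence is 19 intervals after the first: 19 × 15 = 285 days after June 7, 2013.
June has 30 days — 23 days to the end of June leaves 262.
July has 31 days (231 left).
August has 31 days (200 left).
September has 30 days (170 left).
October has 31 days (139 left).
November has 30 days (109 left).
December has 31 days (78 left).
January has 31 days (47 left).
February has 28 days (19 left).
19 days into March → March 19, 2014.

March 19, 2014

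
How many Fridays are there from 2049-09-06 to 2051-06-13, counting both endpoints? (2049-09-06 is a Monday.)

2049-09-06 is a Monday; the first Friday on or after it is 2049-09-10 (4 days later).
From 2049-09-10 to 2051-06-13: 112 + 365 + 164 = 641 days (rest of 2049, 2050, to 2051-06-13 in 2051).
641 ÷ 7 = 91 full weeks with remainder 4, so 91 more Fridays after the first → 92.

92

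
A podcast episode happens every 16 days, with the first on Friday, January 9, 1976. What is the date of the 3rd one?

The 3rd occurrence is 2 intervals after the first: 2 × 16 = 32 days after January 9, 1976.
January has 31 days — 22 days to the end of January leaves 10.
10 days into February → February 10, 1976.

February 10, 1976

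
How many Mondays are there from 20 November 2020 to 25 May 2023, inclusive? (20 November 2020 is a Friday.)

131

20 November 2020 is a Friday; the first Monday on or after it is 23 November 2020 (3 days later).
From 23 November 2020 to 25 May 2023: 38 + 365 + 365 + 145 = 913 days (rest of 2020, 2021, 2022, to 25 May 2023 in 2023).
913 ÷ 7 = 130 full weeks with remainder 3, so 130 more Mondays after the first → 131.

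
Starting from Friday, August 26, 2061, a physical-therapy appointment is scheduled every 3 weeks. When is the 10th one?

March 3, 2062

The 10th occurrence is 9 intervals after the first: 9 × 21 = 189 days after August 26, 2061.
August has 31 days — 5 days to the end of August leaves 184.
September has 30 days (154 left).
October has 31 days (123 left).
November has 30 days (93 left).
December has 31 days (62 left).
January has 31 days (31 left).
February has 28 days (3 left).
3 days into March → March 3, 2062.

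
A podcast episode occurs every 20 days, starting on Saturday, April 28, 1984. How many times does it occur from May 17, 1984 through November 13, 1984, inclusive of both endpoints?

Occurrences land 20·i days after April 28, 1984 for i = 0, 1, 2, …
May 17, 1984 is 19 days after the start; 19 ÷ 20 = 0 remainder 19; since the remainder is 19, round up to i = 1. First occurrence in the window: #2 on May 18, 1984 (1×20 = 20 days in).
November 13, 1984 is 199 days after the start; 199 ÷ 20 = 9 remainder 19. Last occurrence in the window: #10 on October 25, 1984.
Occurrences #2 through #10: 9 in total.

9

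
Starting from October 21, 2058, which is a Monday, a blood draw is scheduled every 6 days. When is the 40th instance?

The 40th occurrence is 39 intervals after the first: 39 × 6 = 234 days after October 21, 2058.
October has 31 days — 10 days to the end of October leaves 224.
November has 30 days (194 left).
December has 31 days (163 left).
January has 31 days (132 left).
February has 28 days (104 left).
March has 31 days (73 left).
April has 30 days (43 left).
May has 31 days (12 left).
12 days into June → June 12, 2059.

June 12, 2059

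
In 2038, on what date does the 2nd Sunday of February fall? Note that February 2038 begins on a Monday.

2038-02-14

February 2038 begins on a Monday, so the first Sunday is February 7 (6 days later).
The 2nd Sunday is 1 weeks later: 7 + 7 = 14.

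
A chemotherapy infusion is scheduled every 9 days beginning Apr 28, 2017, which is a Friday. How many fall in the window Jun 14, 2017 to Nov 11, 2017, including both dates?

16

Occurrences land 9·i days after Apr 28, 2017 for i = 0, 1, 2, …
Jun 14, 2017 is 47 days after the start; 47 ÷ 9 = 5 remainder 2; since the remainder is 2, round up to i = 6. First occurrence in the window: #7 on Jun 21, 2017 (6×9 = 54 days in).
Nov 11, 2017 is 197 days after the start; 197 ÷ 9 = 21 remainder 8. Last occurrence in the window: #22 on Nov 3, 2017.
Occurrences #7 through #22: 16 in total.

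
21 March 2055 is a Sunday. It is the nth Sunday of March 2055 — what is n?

Day 21 falls in week ⌈21/7⌉ of the month.
Days 1–7 hold the 1st Sunday, 8–14 the 2nd, 15–21 the 3rd, 22–28 the 4th, 29–31 the 5th.
21 is in the range for the 3rd.

3rd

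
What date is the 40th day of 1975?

9 February 1975

January has 31 days (40 − 31 = 9 remain).
9 into February → February 9.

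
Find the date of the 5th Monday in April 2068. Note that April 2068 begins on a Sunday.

April 2068 begins on a Sunday, so the first Monday is April 2 (1 day later).
The 5th Monday is 4 weeks later: 2 + 28 = 30.

April 30, 2068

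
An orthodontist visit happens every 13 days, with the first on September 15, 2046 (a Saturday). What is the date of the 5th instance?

The 5th occurrence is 4 intervals after the first: 4 × 13 = 52 days after September 15, 2046.
September has 30 days — 15 days to the end of September leaves 37.
October has 31 days (6 left).
6 days into November → November 6, 2046.

November 6, 2046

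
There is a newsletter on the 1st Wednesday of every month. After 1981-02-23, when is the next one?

1981-03-04

February 1981 starts on a Sunday, so its 1st Wednesday is 1981-02-04 (3 days in).
That is not after 1981-02-23, so look at March 1981.
March 1981 starts on a Sunday, so its 1st Wednesday is 1981-03-04 (3 days in).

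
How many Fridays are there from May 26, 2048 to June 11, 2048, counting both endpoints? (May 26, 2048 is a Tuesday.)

May 26, 2048 is a Tuesday; the first Friday on or after it is May 29, 2048 (3 days later).
From May 29, 2048 to June 11, 2048: 2 + 11 = 13 days (rest of May, June).
13 ÷ 7 = 1 full weeks with remainder 6, so 1 more Fridays after the first → 2.

2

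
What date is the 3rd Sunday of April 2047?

2047-04-21

The first Sunday of April 2047 is April 7.
The 3rd Sunday is 2 weeks later: 7 + 14 = 21.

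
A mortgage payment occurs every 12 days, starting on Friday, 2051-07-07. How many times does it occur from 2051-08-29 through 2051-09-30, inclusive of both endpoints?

3

Occurrences land 12·i days after 2051-07-07 for i = 0, 1, 2, …
2051-08-29 is 53 days after the start; 53 ÷ 12 = 4 remainder 5; since the remainder is 5, round up to i = 5. First occurrence in the window: #6 on 2051-09-05 (5×12 = 60 days in).
2051-09-30 is 85 days after the start; 85 ÷ 12 = 7 remainder 1. Last occurrence in the window: #8 on 2051-09-29.
Occurrences #6 through #8: 3 in total.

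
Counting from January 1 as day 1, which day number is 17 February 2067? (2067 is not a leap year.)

48

Days in months before February: 31 = 31.
Plus 17 days into February → day 48.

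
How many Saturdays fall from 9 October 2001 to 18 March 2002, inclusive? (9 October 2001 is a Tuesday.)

9 October 2001 is a Tuesday; the first Saturday on or after it is 13 October 2001 (4 days later).
From 13 October 2001 to 18 March 2002: 18 + 30 + 31 + 31 + 28 + 18 = 156 days (rest of October, November, December, January, February, March).
156 ÷ 7 = 22 full weeks with remainder 2, so 22 more Saturdays after the first → 23.

23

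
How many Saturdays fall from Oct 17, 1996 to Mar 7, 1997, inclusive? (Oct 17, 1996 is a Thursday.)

Oct 17, 1996 is a Thursday; the first Saturday on or after it is Oct 19, 1996 (2 days later).
From Oct 19, 1996 to Mar 7, 1997: 12 + 30 + 31 + 31 + 28 + 7 = 139 days (rest of Oct, Nov, Dec, Jan, Feb, Mar).
139 ÷ 7 = 19 full weeks with remainder 6, so 19 more Saturdays after the first → 20.

20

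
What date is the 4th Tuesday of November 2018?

November 2018 begins on a Thursday, so the first Tuesday is November 6 (5 days later).
The 4th Tuesday is 3 weeks later: 6 + 21 = 27.

2018-11-27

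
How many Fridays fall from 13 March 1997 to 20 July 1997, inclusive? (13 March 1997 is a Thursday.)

19

13 March 1997 is a Thursday; the first Friday on or after it is 14 March 1997 (1 day later).
From 14 March 1997 to 20 July 1997: 17 + 30 + 31 + 30 + 20 = 128 days (rest of March, April, May, June, July).
128 ÷ 7 = 18 full weeks with remainder 2, so 18 more Fridays after the first → 19.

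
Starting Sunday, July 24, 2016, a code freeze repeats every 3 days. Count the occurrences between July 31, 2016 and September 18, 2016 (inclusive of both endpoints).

Occurrences land 3·i days after July 24, 2016 for i = 0, 1, 2, …
July 31, 2016 is 7 days after the start; 7 ÷ 3 = 2 remainder 1; since the remainder is 1, round up to i = 3. First occurrence in the window: #4 on August 2, 2016 (3×3 = 9 days in).
September 18, 2016 is 56 days after the start; 56 ÷ 3 = 18 remainder 2. Last occurrence in the window: #19 on September 16, 2016.
Occurrences #4 through #19: 16 in total.

16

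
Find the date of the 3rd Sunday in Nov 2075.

Nov 17, 2075

Nov 2075 begins on a Friday, so the first Sunday is Nov 3 (2 days later).
The 3rd Sunday is 2 weeks later: 3 + 14 = 17.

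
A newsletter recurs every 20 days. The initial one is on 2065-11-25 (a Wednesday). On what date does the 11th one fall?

The 11th occurrence is 10 intervals after the first: 10 × 20 = 200 days after 2065-11-25.
November has 30 days — 5 days to the end of November leaves 195.
December has 31 days (164 left).
January has 31 days (133 left).
February has 28 days (105 left).
March has 31 days (74 left).
April has 30 days (44 left).
May has 31 days (13 left).
13 days into June → 2066-06-13.

2066-06-13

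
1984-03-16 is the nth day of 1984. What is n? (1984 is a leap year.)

Days in months before March: 31 + 29 = 60.
Plus 16 days into March → day 76.

76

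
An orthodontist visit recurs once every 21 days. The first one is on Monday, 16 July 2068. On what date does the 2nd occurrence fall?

6 August 2068

The 2nd occurrence is 1 interval after the first: 1 × 21 = 21 days after 16 July 2068.
July has 31 days — 15 days to the end of July leaves 6.
6 days into August → 6 August 2068.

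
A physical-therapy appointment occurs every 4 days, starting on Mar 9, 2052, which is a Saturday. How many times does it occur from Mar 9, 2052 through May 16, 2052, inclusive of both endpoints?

18

Occurrences land 4·i days after Mar 9, 2052 for i = 0, 1, 2, …
The window opens on the start date, so the first occurrence inside is #1 on Mar 9, 2052.
May 16, 2052 is 68 days after the start; 68 ÷ 4 = 17 remainder 0. Last occurrence in the window: #18 on May 16, 2052.
Occurrences #1 through #18: 18 in total.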